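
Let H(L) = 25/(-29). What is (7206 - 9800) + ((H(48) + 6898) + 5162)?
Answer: 274489/29 ≈ 9465.1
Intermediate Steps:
H(L) = -25/29 (H(L) = 25*(-1/29) = -25/29)
(7206 - 9800) + ((H(48) + 6898) + 5162) = (7206 - 9800) + ((-25/29 + 6898) + 5162) = -2594 + (200017/29 + 5162) = -2594 + 349715/29 = 274489/29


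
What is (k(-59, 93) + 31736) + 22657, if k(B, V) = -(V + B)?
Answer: 54359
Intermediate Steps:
k(B, V) = -B - V (k(B, V) = -(B + V) = -B - V)
(k(-59, 93) + 31736) + 22657 = ((-1*(-59) - 1*93) + 31736) + 22657 = ((59 - 93) + 31736) + 22657 = (-34 + 31736) + 22657 = 31702 + 22657 = 54359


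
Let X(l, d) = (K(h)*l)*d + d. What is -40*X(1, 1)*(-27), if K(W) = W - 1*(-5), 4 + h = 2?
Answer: 4320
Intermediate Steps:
h = -2 (h = -4 + 2 = -2)
K(W) = 5 + W (K(W) = W + 5 = 5 + W)
X(l, d) = d + 3*d*l (X(l, d) = ((5 - 2)*l)*d + d = (3*l)*d + d = 3*d*l + d = d + 3*d*l)
-40*X(1, 1)*(-27) = -40*(1 + 3*1)*(-27) = -40*(1 + 3)*(-27) = -40*4*(-27) = -160*(-27) = 4320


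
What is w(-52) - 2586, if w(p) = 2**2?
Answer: -2582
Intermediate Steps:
w(p) = 4
w(-52) - 2586 = 4 - 2586 = -2582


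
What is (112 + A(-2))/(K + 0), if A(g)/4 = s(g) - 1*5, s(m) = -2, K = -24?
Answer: -7/2 ≈ -3.5000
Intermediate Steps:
A(g) = -28 (A(g) = 4*(-2 - 1*5) = 4*(-2 - 5) = 4*(-7) = -28)
(112 + A(-2))/(K + 0) = (112 - 28)/(-24 + 0) = 84/(-24) = 84*(-1/24) = -7/2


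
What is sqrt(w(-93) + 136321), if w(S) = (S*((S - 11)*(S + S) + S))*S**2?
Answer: I*sqrt(15484540286) ≈ 1.2444e+5*I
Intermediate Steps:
w(S) = S**3*(S + 2*S*(-11 + S)) (w(S) = (S*((-11 + S)*(2*S) + S))*S**2 = (S*(2*S*(-11 + S) + S))*S**2 = (S*(S + 2*S*(-11 + S)))*S**2 = S**3*(S + 2*S*(-11 + S)))
sqrt(w(-93) + 136321) = sqrt((-93)**4*(-21 + 2*(-93)) + 136321) = sqrt(74805201*(-21 - 186) + 136321) = sqrt(74805201*(-207) + 136321) = sqrt(-15484676607 + 136321) = sqrt(-15484540286) = I*sqrt(15484540286)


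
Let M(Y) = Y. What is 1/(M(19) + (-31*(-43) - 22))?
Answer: 1/1330 ≈ 0.00075188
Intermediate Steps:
1/(M(19) + (-31*(-43) - 22)) = 1/(19 + (-31*(-43) - 22)) = 1/(19 + (1333 - 22)) = 1/(19 + 1311) = 1/1330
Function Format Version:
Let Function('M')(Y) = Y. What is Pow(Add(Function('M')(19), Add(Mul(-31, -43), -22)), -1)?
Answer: Rational(1, 1330) ≈ 0.00075188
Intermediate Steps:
Pow(Add(Function('M')(19), Add(Mul(-31, -43), -22)), -1) = Pow(Add(19, Add(Mul(-31, -43), -22)), -1) = Pow(Add(19, Add(1333, -22)), -1) = Pow(Add(19, 1311), -1) = Pow(1330, -1) = Rational(1, 1330)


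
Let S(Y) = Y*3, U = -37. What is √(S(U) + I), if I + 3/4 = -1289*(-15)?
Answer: 19*√213/2 ≈ 138.65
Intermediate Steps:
S(Y) = 3*Y
I = 77337/4 (I = -¾ - 1289*(-15) = -¾ + 19335 = 77337/4 ≈ 19334.)
√(S(U) + I) = √(3*(-37) + 77337/4) = √(-111 + 77337/4) = √(76893/4) = 19*√213/2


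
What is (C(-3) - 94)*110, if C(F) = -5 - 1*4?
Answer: -11330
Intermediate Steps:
C(F) = -9 (C(F) = -5 - 4 = -9)
(C(-3) - 94)*110 = (-9 - 94)*110 = -103*110 = -11330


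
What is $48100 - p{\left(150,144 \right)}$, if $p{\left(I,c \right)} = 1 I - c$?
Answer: $48094$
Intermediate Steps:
$p{\left(I,c \right)} = I - c$
$48100 - p{\left(150,144 \right)} = 48100 - \left(150 - 144\right) = 48100 - 6 = 48094$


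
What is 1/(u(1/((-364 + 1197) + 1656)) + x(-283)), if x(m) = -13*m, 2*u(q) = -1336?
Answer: 1/3011 ≈ 0.00033212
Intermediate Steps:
u(q) = -668 (u(q) = (½)*(-1336) = -668)
1/(u(1/((-364 + 1197) + 1656)) + x(-283)) = 1/(-668 - 13*(-283)) = 1/(-668 + 3679) = 1/3011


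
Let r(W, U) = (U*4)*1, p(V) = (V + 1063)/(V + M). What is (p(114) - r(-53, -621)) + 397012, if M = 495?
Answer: 243294241/609 ≈ 3.9950e+5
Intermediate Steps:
p(V) = (1063 + V)/(495 + V) (p(V) = (V + 1063)/(V + 495) = (1063 + V)/(495 + V))
r(W, U) = 4*U (r(W, U) = (4*U)*1 = 4*U)
(p(114) - r(-53, -621)) + 397012 = ((1063 + 114)/(495 + 114) - 4*(-621)) + 397012 = (1177/609 - 1*(-2484)) + 397012 = ((1/609)*1177 + 2484) + 397012 = (1177/609 + 2484) + 397012 = 1513933/609 + 397012 = 243294241/609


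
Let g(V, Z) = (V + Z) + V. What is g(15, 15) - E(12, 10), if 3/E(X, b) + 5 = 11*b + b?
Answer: 5172/115 ≈ 44.974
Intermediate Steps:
g(V, Z) = Z + 2*V
E(X, b) = 3/(-5 + 12*b) (E(X, b) = 3/(-5 + (11*b + b)) = 3/(-5 + 12*b))
g(15, 15) - E(12, 10) = (15 + 2*15) - 3/(-5 + 12*10) = (15 + 30) - 3/(-5 + 120) = 45 - 3/115 = 5172/115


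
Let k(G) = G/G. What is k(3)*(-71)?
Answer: -71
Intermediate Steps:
k(G) = 1
k(3)*(-71) = 1*(-71) = -71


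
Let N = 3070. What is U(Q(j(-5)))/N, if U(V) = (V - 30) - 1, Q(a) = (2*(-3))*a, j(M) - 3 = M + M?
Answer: 11/3070 ≈ 0.0035831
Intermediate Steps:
j(M) = 3 + 2*M (j(M) = 3 + (M + M) = 3 + 2*M)
Q(a) = -6*a
U(V) = -31 + V (U(V) = (-30 + V) - 1 = -31 + V)
U(Q(j(-5)))/N = (-31 - 6*(3 + 2*(-5)))/3070 = (-31 - 6*(3 - 10))*(1/3070) = (-31 - 6*(-7))*(1/3070) = (-31 + 42)*(1/3070) = 11*(1/3070) = 11/3070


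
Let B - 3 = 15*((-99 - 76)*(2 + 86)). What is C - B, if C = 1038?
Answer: 232035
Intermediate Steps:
B = -230997 (B = 3 + 15*((-99 - 76)*(2 + 86)) = 3 + 15*(-175*88) = 3 + 15*(-15400) = 3 - 231000 = -230997)
C - B = 1038 - 1*(-230997) = 1038 + 230997 = 232035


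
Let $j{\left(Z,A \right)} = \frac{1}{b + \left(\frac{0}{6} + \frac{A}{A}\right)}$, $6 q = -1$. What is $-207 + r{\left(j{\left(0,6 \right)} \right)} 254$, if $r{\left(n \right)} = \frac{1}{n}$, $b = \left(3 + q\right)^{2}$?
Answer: $\frac{37549}{18} \approx 2086.1$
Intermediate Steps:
$q = - \frac{1}{6}$ ($q = \frac{1}{6} \left(-1\right) = - \frac{1}{6} \approx -0.16667$)
$b = \frac{289}{36}$ ($b = \left(3 - \frac{1}{6}\right)^{2} = \left(\frac{17}{6}\right)^{2} = \frac{289}{36} \approx 8.0278$)
$j{\left(Z,A \right)} = \frac{36}{325}$ ($j{\left(Z,A \right)} = \frac{1}{\frac{289}{36} + \left(\frac{0}{6} + \frac{A}{A}\right)} = \frac{1}{\frac{289}{36} + \left(0 \cdot \frac{1}{6} + 1\right)} = \frac{1}{\frac{289}{36} + \left(0 + 1\right)} = \frac{1}{\frac{289}{36} + 1} = \frac{1}{\frac{325}{36}} = \frac{36}{325}$)
$-207 + r{\left(j{\left(0,6 \right)} \right)} 254 = -207 + \frac{1}{\frac{36}{325}} \cdot 254 = -207 + \frac{325}{36} \cdot 254 = -207 + \frac{41275}{18} = \frac{37549}{18}$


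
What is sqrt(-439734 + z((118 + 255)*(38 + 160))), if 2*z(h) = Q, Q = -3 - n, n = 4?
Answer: 5*I*sqrt(70358)/2 ≈ 663.13*I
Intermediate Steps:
Q = -7 (Q = -3 - 1*4 = -3 - 4 = -7)
z(h) = -7/2 (z(h) = (1/2)*(-7) = -7/2)
sqrt(-439734 + z((118 + 255)*(38 + 160))) = sqrt(-439734 - 7/2) = sqrt(-879475/2) = 5*I*sqrt(70358)/2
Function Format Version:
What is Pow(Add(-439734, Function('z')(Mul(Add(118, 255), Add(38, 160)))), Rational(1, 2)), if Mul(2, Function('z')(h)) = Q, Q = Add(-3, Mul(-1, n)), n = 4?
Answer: Mul(Rational(5, 2), I, Pow(70358, Rational(1, 2))) ≈ Mul(663.13, I)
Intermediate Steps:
Q = -7 (Q = Add(-3, Mul(-1, 4)) = Add(-3, -4) = -7)
Function('z')(h) = Rational(-7, 2) (Function('z')(h) = Mul(Rational(1, 2), -7) = Rational(-7, 2))
Pow(Add(-439734, Function('z')(Mul(Add(118, 255), Add(38, 160)))), Rational(1, 2)) = Pow(Add(-439734, Rational(-7, 2)), Rational(1, 2)) = Pow(Rational(-879475, 2), Rational(1, 2)) = Mul(Rational(5, 2), I, Pow(70358, Rational(1, 2)))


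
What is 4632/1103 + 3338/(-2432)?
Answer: 3791605/1341248 ≈ 2.8269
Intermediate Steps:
4632/1103 + 3338/(-2432) = 4632*(1/1103) + 3338*(-1/2432) = 4632/1103 - 1669/1216 = 3791605/1341248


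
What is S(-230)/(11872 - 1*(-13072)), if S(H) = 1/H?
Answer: -1/5737120 ≈ -1.7430e-7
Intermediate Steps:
S(-230)/(11872 - 1*(-13072)) = 1/((-230)*(11872 - 1*(-13072))) = -1/(230*(11872 + 13072)) = -1/230/24944 = -1/230*1/24944 = -1/5737120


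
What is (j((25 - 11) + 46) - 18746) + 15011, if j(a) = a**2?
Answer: -135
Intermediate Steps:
(j((25 - 11) + 46) - 18746) + 15011 = (((25 - 11) + 46)**2 - 18746) + 15011 = ((14 + 46)**2 - 18746) + 15011 = (60**2 - 18746) + 15011 = (3600 - 18746) + 15011 = -15146 + 15011 = -135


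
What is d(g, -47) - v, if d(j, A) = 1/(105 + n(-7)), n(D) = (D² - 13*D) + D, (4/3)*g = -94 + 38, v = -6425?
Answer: 1529151/238 ≈ 6425.0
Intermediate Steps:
g = -42 (g = 3*(-94 + 38)/4 = (¾)*(-56) = -42)
n(D) = D² - 12*D
d(j, A) = 1/238 (d(j, A) = 1/(105 - 7*(-12 - 7)) = 1/(105 - 7*(-19)) = 1/(105 + 133) = 1/238)
d(g, -47) - v = 1/238 - 1*(-6425) = 1/238 + 6425 = 1529151/238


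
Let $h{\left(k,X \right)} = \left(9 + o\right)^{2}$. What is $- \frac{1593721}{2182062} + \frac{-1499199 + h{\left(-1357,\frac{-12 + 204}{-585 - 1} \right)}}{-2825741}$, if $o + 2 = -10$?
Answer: $- \frac{1232117242481}{6165942057942} \approx -0.19983$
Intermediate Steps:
$o = -12$ ($o = -2 - 10 = -12$)
$h{\left(k,X \right)} = 9$ ($h{\left(k,X \right)} = \left(9 - 12\right)^{2} = \left(-3\right)^{2} = 9$)
$- \frac{1593721}{2182062} + \frac{-1499199 + h{\left(-1357,\frac{-12 + 204}{-585 - 1} \right)}}{-2825741} = - \frac{1593721}{2182062} + \frac{-1499199 + 9}{-2825741} = \left(-1593721\right) \frac{1}{2182062} - - \frac{1499190}{2825741} = - \frac{1593721}{2182062} + \frac{1499190}{2825741} = - \frac{1232117242481}{6165942057942}$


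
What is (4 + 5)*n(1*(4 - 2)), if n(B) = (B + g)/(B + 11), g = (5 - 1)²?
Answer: 162/13 ≈ 12.462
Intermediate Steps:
g = 16 (g = 4² = 16)
n(B) = (16 + B)/(11 + B) (n(B) = (B + 16)/(B + 11) = (16 + B)/(11 + B))
(4 + 5)*n(1*(4 - 2)) = (4 + 5)*((16 + 1*(4 - 2))/(11 + 1*(4 - 2))) = 9*((16 + 1*2)/(11 + 1*2)) = 9*((16 + 2)/(11 + 2)) = 9*(18/13) = 162/13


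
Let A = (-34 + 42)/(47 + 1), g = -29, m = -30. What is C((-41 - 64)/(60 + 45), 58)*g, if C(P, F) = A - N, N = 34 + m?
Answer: 667/6 ≈ 111.17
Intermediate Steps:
N = 4 (N = 34 - 30 = 4)
A = ⅙ (A = 8/48 = 8*(1/48) = ⅙ ≈ 0.16667)
C(P, F) = -23/6 (C(P, F) = ⅙ - 1*4 = ⅙ - 4 = -23/6)
C((-41 - 64)/(60 + 45), 58)*g = -23/6*(-29) = 667/6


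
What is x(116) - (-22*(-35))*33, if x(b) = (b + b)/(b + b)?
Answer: -25409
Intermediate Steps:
x(b) = 1 (x(b) = (2*b)/((2*b)) = (2*b)*(1/(2*b)) = 1)
x(116) - (-22*(-35))*33 = 1 - (-22*(-35))*33 = 1 - 770*33 = 1 - 1*25410 = 1 - 25410 = -25409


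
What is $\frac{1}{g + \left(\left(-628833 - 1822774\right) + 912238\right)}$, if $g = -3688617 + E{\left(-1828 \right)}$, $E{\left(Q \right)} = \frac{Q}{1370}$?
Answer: $- \frac{685}{3581171324} \approx -1.9128 \cdot 10^{-7}$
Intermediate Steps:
$E{\left(Q \right)} = \frac{Q}{1370}$ ($E{\left(Q \right)} = Q \frac{1}{1370} = \frac{Q}{1370}$)
$g = - \frac{2526703559}{685}$ ($g = -3688617 + \frac{1}{1370} \left(-1828\right) = -3688617 - \frac{914}{685} = - \frac{2526703559}{685} \approx -3.6886 \cdot 10^{6}$)
$\frac{1}{g + \left(\left(-628833 - 1822774\right) + 912238\right)} = \frac{1}{- \frac{2526703559}{685} + \left(\left(-628833 - 1822774\right) + 912238\right)} = \frac{1}{- \frac{2526703559}{685} + \left(-2451607 + 912238\right)} = \frac{1}{- \frac{2526703559}{685} - 1539369} = \frac{1}{- \frac{3581171324}{685}} = - \frac{685}{3581171324}$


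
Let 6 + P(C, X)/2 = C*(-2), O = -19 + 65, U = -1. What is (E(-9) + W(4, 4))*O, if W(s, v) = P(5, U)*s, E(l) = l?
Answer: -6302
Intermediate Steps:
O = 46
P(C, X) = -12 - 4*C (P(C, X) = -12 + 2*(C*(-2)) = -12 + 2*(-2*C) = -12 - 4*C)
W(s, v) = -32*s (W(s, v) = (-12 - 4*5)*s = (-12 - 20)*s = -32*s)
(E(-9) + W(4, 4))*O = (-9 - 32*4)*46 = (-9 - 128)*46 = -137*46 = -6302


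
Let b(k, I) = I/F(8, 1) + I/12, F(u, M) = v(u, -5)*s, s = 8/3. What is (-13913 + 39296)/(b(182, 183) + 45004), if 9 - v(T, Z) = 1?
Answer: 1624512/2881781 ≈ 0.56372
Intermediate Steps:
v(T, Z) = 8 (v(T, Z) = 9 - 1*1 = 9 - 1 = 8)
s = 8/3 (s = 8*(⅓) = 8/3 ≈ 2.6667)
F(u, M) = 64/3 (F(u, M) = 8*(8/3) = 64/3)
b(k, I) = 25*I/192 (b(k, I) = I/(64/3) + I/12 = I*(3/64) + I*(1/12) = 3*I/64 + I/12 = 25*I/192)
(-13913 + 39296)/(b(182, 183) + 45004) = (-13913 + 39296)/((25/192)*183 + 45004) = 25383/(1525/64 + 45004) = 25383/(2881781/64) = 25383*(64/2881781) = 1624512/2881781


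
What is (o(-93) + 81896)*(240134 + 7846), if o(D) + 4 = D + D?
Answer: 20261453880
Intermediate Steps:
o(D) = -4 + 2*D (o(D) = -4 + (D + D) = -4 + 2*D)
(o(-93) + 81896)*(240134 + 7846) = ((-4 + 2*(-93)) + 81896)*(240134 + 7846) = ((-4 - 186) + 81896)*247980 = (-190 + 81896)*247980 = 81706*247980 = 20261453880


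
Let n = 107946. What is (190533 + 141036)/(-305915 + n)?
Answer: -331569/197969 ≈ -1.6749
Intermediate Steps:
(190533 + 141036)/(-305915 + n) = (190533 + 141036)/(-305915 + 107946) = 331569/(-197969) = 331569*(-1/197969) = -331569/197969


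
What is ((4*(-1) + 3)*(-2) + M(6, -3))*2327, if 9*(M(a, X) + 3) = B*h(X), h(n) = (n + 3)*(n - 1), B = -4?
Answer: -2327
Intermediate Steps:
h(n) = (-1 + n)*(3 + n) (h(n) = (3 + n)*(-1 + n) = (-1 + n)*(3 + n))
M(a, X) = -5/3 - 8*X/9 - 4*X**2/9 (M(a, X) = -3 + (-4*(-3 + X**2 + 2*X))/9 = -3 + (12 - 8*X - 4*X**2)/9 = -3 + (4/3 - 8*X/9 - 4*X**2/9) = -5/3 - 8*X/9 - 4*X**2/9)
((4*(-1) + 3)*(-2) + M(6, -3))*2327 = ((4*(-1) + 3)*(-2) + (-5/3 - 8/9*(-3) - 4/9*(-3)**2))*2327 = ((-4 + 3)*(-2) + (-5/3 + 8/3 - 4/9*9))*2327 = (-1*(-2) + (-5/3 + 8/3 - 4))*2327 = (2 - 3)*2327 = -1*2327 = -2327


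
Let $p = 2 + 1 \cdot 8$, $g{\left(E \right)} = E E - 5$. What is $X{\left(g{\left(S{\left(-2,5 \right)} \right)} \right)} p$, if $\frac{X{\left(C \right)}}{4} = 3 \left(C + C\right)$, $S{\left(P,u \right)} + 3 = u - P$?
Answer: $2640$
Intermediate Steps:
$S{\left(P,u \right)} = -3 + u - P$ ($S{\left(P,u \right)} = -3 - \left(P - u\right) = -3 + u - P$)
$g{\left(E \right)} = -5 + E^{2}$ ($g{\left(E \right)} = E^{2} - 5 = -5 + E^{2}$)
$p = 10$ ($p = 2 + 8 = 10$)
$X{\left(C \right)} = 24 C$ ($X{\left(C \right)} = 4 \cdot 3 \left(C + C\right) = 4 \cdot 3 \cdot 2 C = 4 \cdot 6 C = 24 C$)
$X{\left(g{\left(S{\left(-2,5 \right)} \right)} \right)} p = 24 \left(-5 + \left(-3 + 5 - -2\right)^{2}\right) 10 = 24 \left(-5 + \left(-3 + 5 + 2\right)^{2}\right) 10 = 24 \left(-5 + 4^{2}\right) 10 = 24 \left(-5 + 16\right) 10 = 24 \cdot 11 \cdot 10 = 264 \cdot 10 = 2640$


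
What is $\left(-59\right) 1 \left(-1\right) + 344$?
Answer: $403$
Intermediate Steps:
$\left(-59\right) 1 \left(-1\right) + 344 = \left(-59\right) \left(-1\right) + 344 = 59 + 344 = 403$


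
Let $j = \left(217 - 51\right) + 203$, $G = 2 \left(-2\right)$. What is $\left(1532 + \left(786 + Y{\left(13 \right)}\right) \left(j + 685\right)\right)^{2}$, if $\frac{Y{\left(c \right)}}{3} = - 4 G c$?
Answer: $2213167979584$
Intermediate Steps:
$G = -4$
$j = 369$ ($j = 166 + 203 = 369$)
$Y{\left(c \right)} = 48 c$ ($Y{\left(c \right)} = 3 \left(-4\right) \left(-4\right) c = 3 \cdot 16 c = 48 c$)
$\left(1532 + \left(786 + Y{\left(13 \right)}\right) \left(j + 685\right)\right)^{2} = \left(1532 + \left(786 + 48 \cdot 13\right) \left(369 + 685\right)\right)^{2} = \left(1532 + \left(786 + 624\right) 1054\right)^{2} = \left(1532 + 1410 \cdot 1054\right)^{2} = \left(1532 + 1486140\right)^{2} = 1487672^{2} = 2213167979584$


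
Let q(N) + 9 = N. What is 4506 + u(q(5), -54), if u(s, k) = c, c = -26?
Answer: 4480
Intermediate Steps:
q(N) = -9 + N
u(s, k) = -26
4506 + u(q(5), -54) = 4506 - 26 = 4480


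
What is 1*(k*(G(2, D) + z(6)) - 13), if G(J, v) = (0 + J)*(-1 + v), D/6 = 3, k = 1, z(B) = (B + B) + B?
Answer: 39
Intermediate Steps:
z(B) = 3*B (z(B) = 2*B + B = 3*B)
D = 18 (D = 6*3 = 18)
G(J, v) = J*(-1 + v)
1*(k*(G(2, D) + z(6)) - 13) = 1*(1*(2*(-1 + 18) + 3*6) - 13) = 1*(1*(2*17 + 18) - 13) = 1*(1*(34 + 18) - 13) = 1*(1*52 - 13) = 1*(52 - 13) = 1*39 = 39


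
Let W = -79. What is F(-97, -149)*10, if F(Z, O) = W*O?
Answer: 117710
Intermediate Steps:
F(Z, O) = -79*O
F(-97, -149)*10 = -79*(-149)*10 = 11771*10 = 117710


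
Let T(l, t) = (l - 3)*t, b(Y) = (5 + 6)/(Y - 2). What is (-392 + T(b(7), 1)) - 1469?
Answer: -9309/5 ≈ -1861.8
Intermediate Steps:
b(Y) = 11/(-2 + Y)
T(l, t) = t*(-3 + l) (T(l, t) = (-3 + l)*t = t*(-3 + l))
(-392 + T(b(7), 1)) - 1469 = (-392 + 1*(-3 + 11/(-2 + 7))) - 1469 = (-392 + 1*(-3 + 11/5)) - 1469 = (-392 + 1*(-4/5)) - 1469 = (-392 - 4/5) - 1469 = -1964/5 - 1469 = -9309/5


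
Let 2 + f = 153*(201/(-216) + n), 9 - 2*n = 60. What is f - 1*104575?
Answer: -868967/8 ≈ -1.0862e+5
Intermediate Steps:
n = -51/2 (n = 9/2 - ½*60 = 9/2 - 30 = -51/2 ≈ -25.500)
f = -32367/8 (f = -2 + 153*(201/(-216) - 51/2) = -2 + 153*(201*(-1/216) - 51/2) = -2 + 153*(-67/72 - 51/2) = -2 + 153*(-1903/72) = -2 - 32351/8 = -32367/8 ≈ -4045.9)
f - 1*104575 = -32367/8 - 1*104575 = -32367/8 - 104575 = -868967/8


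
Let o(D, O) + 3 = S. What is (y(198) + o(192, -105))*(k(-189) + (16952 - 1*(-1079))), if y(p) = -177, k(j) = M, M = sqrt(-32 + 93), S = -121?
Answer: -5427331 - 301*sqrt(61) ≈ -5.4297e+6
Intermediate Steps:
M = sqrt(61) ≈ 7.8102
k(j) = sqrt(61)
o(D, O) = -124 (o(D, O) = -3 - 121 = -124)
(y(198) + o(192, -105))*(k(-189) + (16952 - 1*(-1079))) = (-177 - 124)*(sqrt(61) + (16952 - 1*(-1079))) = -301*(sqrt(61) + (16952 + 1079)) = -301*(sqrt(61) + 18031) = -301*(18031 + sqrt(61)) = -5427331 - 301*sqrt(61)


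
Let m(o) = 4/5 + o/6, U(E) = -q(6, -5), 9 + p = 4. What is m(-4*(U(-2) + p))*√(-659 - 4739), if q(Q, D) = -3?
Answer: 32*I*√5398/15 ≈ 156.74*I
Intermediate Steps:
p = -5 (p = -9 + 4 = -5)
U(E) = 3 (U(E) = -1*(-3) = 3)
m(o) = ⅘ + o/6 (m(o) = 4*(⅕) + o*(⅙) = ⅘ + o/6)
m(-4*(U(-2) + p))*√(-659 - 4739) = (⅘ + (-4*(3 - 5))/6)*√(-659 - 4739) = (⅘ + (-4*(-2))/6)*√(-5398) = (⅘ + (⅙)*8)*(I*√5398) = (⅘ + 4/3)*(I*√5398) = 32*(I*√5398)/15 = 32*I*√5398/15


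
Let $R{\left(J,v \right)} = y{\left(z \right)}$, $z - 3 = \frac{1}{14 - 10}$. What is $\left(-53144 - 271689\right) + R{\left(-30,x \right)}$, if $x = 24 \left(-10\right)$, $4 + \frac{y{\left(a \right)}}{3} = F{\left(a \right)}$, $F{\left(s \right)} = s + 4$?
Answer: $- \frac{1299293}{4} \approx -3.2482 \cdot 10^{5}$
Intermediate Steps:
$F{\left(s \right)} = 4 + s$
$z = \frac{13}{4}$ ($z = 3 + \frac{1}{14 - 10} = 3 + \frac{1}{4} = \frac{13}{4} \approx 3.25$)
$y{\left(a \right)} = 3 a$ ($y{\left(a \right)} = -12 + 3 \left(4 + a\right) = -12 + \left(12 + 3 a\right) = 3 a$)
$x = -240$
$R{\left(J,v \right)} = \frac{39}{4}$ ($R{\left(J,v \right)} = 3 \cdot \frac{13}{4} = \frac{39}{4}$)
$\left(-53144 - 271689\right) + R{\left(-30,x \right)} = \left(-53144 - 271689\right) + \frac{39}{4} = -324833 + \frac{39}{4} = - \frac{1299293}{4}$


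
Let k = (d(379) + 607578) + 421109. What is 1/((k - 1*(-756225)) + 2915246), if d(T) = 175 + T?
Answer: 1/4700712 ≈ 2.1273e-7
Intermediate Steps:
k = 1029241 (k = ((175 + 379) + 607578) + 421109 = (554 + 607578) + 421109 = 608132 + 421109 = 1029241)
1/((k - 1*(-756225)) + 2915246) = 1/((1029241 - 1*(-756225)) + 2915246) = 1/((1029241 + 756225) + 2915246) = 1/(1785466 + 2915246) = 1/4700712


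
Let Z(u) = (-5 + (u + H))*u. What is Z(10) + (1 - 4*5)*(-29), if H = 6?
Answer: 661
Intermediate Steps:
Z(u) = u*(1 + u) (Z(u) = (-5 + (u + 6))*u = (-5 + (6 + u))*u = (1 + u)*u = u*(1 + u))
Z(10) + (1 - 4*5)*(-29) = 10*(1 + 10) + (1 - 4*5)*(-29) = 10*11 + (1 - 20)*(-29) = 110 - 19*(-29) = 110 + 551 = 661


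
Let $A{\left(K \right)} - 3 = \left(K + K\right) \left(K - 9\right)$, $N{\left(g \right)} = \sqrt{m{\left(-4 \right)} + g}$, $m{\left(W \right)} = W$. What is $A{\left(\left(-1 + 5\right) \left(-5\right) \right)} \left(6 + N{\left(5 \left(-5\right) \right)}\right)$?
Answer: $6978 + 1163 i \sqrt{29} \approx 6978.0 + 6262.9 i$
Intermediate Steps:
$N{\left(g \right)} = \sqrt{-4 + g}$
$A{\left(K \right)} = 3 + 2 K \left(-9 + K\right)$ ($A{\left(K \right)} = 3 + \left(K + K\right) \left(K - 9\right) = 3 + 2 K \left(-9 + K\right)$)
$A{\left(\left(-1 + 5\right) \left(-5\right) \right)} \left(6 + N{\left(5 \left(-5\right) \right)}\right) = \left(3 - 18 \left(-1 + 5\right) \left(-5\right) + 2 \left(\left(-1 + 5\right) \left(-5\right)\right)^{2}\right) \left(6 + \sqrt{-4 + 5 \left(-5\right)}\right) = \left(3 - 18 \cdot 4 \left(-5\right) + 2 \left(4 \left(-5\right)\right)^{2}\right) \left(6 + \sqrt{-4 - 25}\right) = \left(3 - -360 + 2 \left(-20\right)^{2}\right) \left(6 + \sqrt{-29}\right) = \left(3 + 360 + 2 \cdot 400\right) \left(6 + i \sqrt{29}\right) = \left(3 + 360 + 800\right) \left(6 + i \sqrt{29}\right) = 1163 \left(6 + i \sqrt{29}\right) = 6978 + 1163 i \sqrt{29}$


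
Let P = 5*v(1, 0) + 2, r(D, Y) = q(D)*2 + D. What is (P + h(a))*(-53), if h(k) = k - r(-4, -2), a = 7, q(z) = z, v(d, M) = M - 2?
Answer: -583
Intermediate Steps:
v(d, M) = -2 + M
r(D, Y) = 3*D (r(D, Y) = D*2 + D = 2*D + D = 3*D)
P = -8 (P = 5*(-2 + 0) + 2 = 5*(-2) + 2 = -10 + 2 = -8)
h(k) = 12 + k (h(k) = k - 3*(-4) = k - 1*(-12) = k + 12 = 12 + k)
(P + h(a))*(-53) = (-8 + (12 + 7))*(-53) = (-8 + 19)*(-53) = 11*(-53) = -583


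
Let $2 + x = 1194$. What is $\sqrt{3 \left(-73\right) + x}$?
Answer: $\sqrt{973} \approx 31.193$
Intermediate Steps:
$x = 1192$ ($x = -2 + 1194 = 1192$)
$\sqrt{3 \left(-73\right) + x} = \sqrt{3 \left(-73\right) + 1192} = \sqrt{-219 + 1192} = \sqrt{973}$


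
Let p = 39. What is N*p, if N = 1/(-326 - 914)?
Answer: -39/1240 ≈ -0.031452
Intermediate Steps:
N = -1/1240 (N = 1/(-1240) = -1/1240 ≈ -0.00080645)
N*p = -1/1240*39 = -39/1240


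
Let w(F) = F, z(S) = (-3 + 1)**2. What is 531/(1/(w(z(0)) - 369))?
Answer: -193815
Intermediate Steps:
z(S) = 4 (z(S) = (-2)**2 = 4)
531/(1/(w(z(0)) - 369)) = 531/(1/(4 - 369)) = 531/(1/(-365)) = 531/(-1/365) = 531*(-365) = -193815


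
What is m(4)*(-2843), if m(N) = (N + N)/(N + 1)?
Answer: -22744/5 ≈ -4548.8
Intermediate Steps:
m(N) = 2*N/(1 + N) (m(N) = (2*N)/(1 + N) = 2*N/(1 + N))
m(4)*(-2843) = (2*4/(1 + 4))*(-2843) = (2*4/5)*(-2843) = (2*4*(1/5))*(-2843) = (8/5)*(-2843) = -22744/5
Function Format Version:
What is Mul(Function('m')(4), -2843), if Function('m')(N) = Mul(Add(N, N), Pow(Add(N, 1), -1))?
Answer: Rational(-22744, 5) ≈ -4548.8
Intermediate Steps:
Function('m')(N) = Mul(2, N, Pow(Add(1, N), -1)) (Function('m')(N) = Mul(Mul(2, N), Pow(Add(1, N), -1)) = Mul(2, N, Pow(Add(1, N), -1)))
Mul(Function('m')(4), -2843) = Mul(Mul(2, 4, Pow(Add(1, 4), -1)), -2843) = Mul(Mul(2, 4, Pow(5, -1)), -2843) = Mul(Mul(2, 4, Rational(1, 5)), -2843) = Mul(Rational(8, 5), -2843) = Rational(-22744, 5)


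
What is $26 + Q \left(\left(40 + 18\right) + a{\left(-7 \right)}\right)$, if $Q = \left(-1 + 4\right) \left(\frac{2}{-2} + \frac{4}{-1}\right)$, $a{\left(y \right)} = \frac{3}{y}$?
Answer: $- \frac{5863}{7} \approx -837.57$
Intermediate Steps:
$Q = -15$ ($Q = 3 \left(2 \left(- \frac{1}{2}\right) + 4 \left(-1\right)\right) = 3 \left(-1 - 4\right) = 3 \left(-5\right) = -15$)
$26 + Q \left(\left(40 + 18\right) + a{\left(-7 \right)}\right) = 26 - 15 \left(\left(40 + 18\right) + \frac{3}{-7}\right) = 26 - 15 \left(58 + 3 \left(- \frac{1}{7}\right)\right) = 26 - 15 \left(58 - \frac{3}{7}\right) = 26 - \frac{6045}{7} = - \frac{5863}{7}$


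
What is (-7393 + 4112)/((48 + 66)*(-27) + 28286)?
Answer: -3281/25208 ≈ -0.13016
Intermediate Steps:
(-7393 + 4112)/((48 + 66)*(-27) + 28286) = -3281/(114*(-27) + 28286) = -3281/(-3078 + 28286) = -3281/25208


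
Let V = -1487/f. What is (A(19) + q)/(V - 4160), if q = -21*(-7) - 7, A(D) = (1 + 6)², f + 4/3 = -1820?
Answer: -1032696/22725779 ≈ -0.045442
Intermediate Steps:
f = -5464/3 (f = -4/3 - 1820 = -5464/3 ≈ -1821.3)
A(D) = 49 (A(D) = 7² = 49)
V = 4461/5464 (V = -1487/(-5464/3) = -1487*(-3/5464) = 4461/5464 ≈ 0.81643)
q = 140 (q = 147 - 7 = 140)
(A(19) + q)/(V - 4160) = (49 + 140)/(4461/5464 - 4160) = 189/(-22725779/5464) = 189*(-5464/22725779) = -1032696/22725779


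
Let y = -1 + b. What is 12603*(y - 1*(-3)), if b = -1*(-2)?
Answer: 50412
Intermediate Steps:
b = 2
y = 1 (y = -1 + 2 = 1)
12603*(y - 1*(-3)) = 12603*(1 - 1*(-3)) = 12603*(1 + 3) = 12603*4 = 50412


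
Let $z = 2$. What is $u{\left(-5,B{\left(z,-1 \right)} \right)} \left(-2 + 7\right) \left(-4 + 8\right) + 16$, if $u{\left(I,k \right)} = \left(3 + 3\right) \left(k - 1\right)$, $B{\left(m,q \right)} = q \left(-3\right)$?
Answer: $256$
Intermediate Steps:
$B{\left(m,q \right)} = - 3 q$
$u{\left(I,k \right)} = -6 + 6 k$ ($u{\left(I,k \right)} = 6 \left(-1 + k\right) = -6 + 6 k$)
$u{\left(-5,B{\left(z,-1 \right)} \right)} \left(-2 + 7\right) \left(-4 + 8\right) + 16 = \left(-6 + 6 \left(\left(-3\right) \left(-1\right)\right)\right) \left(-2 + 7\right) \left(-4 + 8\right) + 16 = \left(-6 + 6 \cdot 3\right) 5 \cdot 4 + 16 = \left(-6 + 18\right) 20 + 16 = 12 \cdot 20 + 16 = 240 + 16 = 256$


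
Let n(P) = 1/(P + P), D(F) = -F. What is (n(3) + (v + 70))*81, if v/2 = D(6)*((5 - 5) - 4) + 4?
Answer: 20439/2 ≈ 10220.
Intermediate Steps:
n(P) = 1/(2*P)
v = 56 (v = 2*((-1*6)*((5 - 5) - 4) + 4) = 2*(-6*(0 - 4) + 4) = 2*(-6*(-4) + 4) = 2*(24 + 4) = 2*28 = 56)
(n(3) + (v + 70))*81 = ((1/2)/3 + (56 + 70))*81 = ((1/2)*(1/3) + 126)*81 = (1/6 + 126)*81 = (757/6)*81 = 20439/2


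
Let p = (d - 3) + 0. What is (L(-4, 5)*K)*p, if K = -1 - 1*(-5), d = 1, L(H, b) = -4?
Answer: 32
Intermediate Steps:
K = 4 (K = -1 + 5 = 4)
p = -2 (p = (1 - 3) + 0 = -2 + 0 = -2)
(L(-4, 5)*K)*p = -4*4*(-2) = -16*(-2) = 32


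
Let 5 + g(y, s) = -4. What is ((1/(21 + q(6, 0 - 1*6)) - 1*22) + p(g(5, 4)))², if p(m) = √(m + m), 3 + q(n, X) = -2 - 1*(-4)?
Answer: 185521/400 - 1317*I*√2/10 ≈ 463.8 - 186.25*I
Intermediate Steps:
g(y, s) = -9 (g(y, s) = -5 - 4 = -9)
q(n, X) = -1 (q(n, X) = -3 + (-2 - 1*(-4)) = -3 + (-2 + 4) = -3 + 2 = -1)
p(m) = √2*√m (p(m) = √(2*m) = √2*√m)
((1/(21 + q(6, 0 - 1*6)) - 1*22) + p(g(5, 4)))² = ((1/(21 - 1) - 1*22) + √2*√(-9))² = ((1/20 - 22) + √2*(3*I))² = ((1/20 - 22) + 3*I*√2)² = (-439/20 + 3*I*√2)²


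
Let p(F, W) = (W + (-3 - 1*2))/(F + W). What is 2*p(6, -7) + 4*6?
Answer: 48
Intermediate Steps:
p(F, W) = (-5 + W)/(F + W) (p(F, W) = (W + (-3 - 2))/(F + W) = (W - 5)/(F + W) = (-5 + W)/(F + W))
2*p(6, -7) + 4*6 = 2*((-5 - 7)/(6 - 7)) + 4*6 = 2*(-12/(-1)) + 24 = 2*(-1*(-12)) + 24 = 2*12 + 24 = 24 + 24 = 48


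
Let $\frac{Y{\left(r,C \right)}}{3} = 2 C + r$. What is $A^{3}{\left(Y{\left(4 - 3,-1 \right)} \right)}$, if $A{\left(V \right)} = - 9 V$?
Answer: $19683$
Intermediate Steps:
$Y{\left(r,C \right)} = 3 r + 6 C$ ($Y{\left(r,C \right)} = 3 \left(2 C + r\right) = 3 \left(r + 2 C\right) = 3 r + 6 C$)
$A^{3}{\left(Y{\left(4 - 3,-1 \right)} \right)} = \left(- 9 \left(3 \left(4 - 3\right) + 6 \left(-1\right)\right)\right)^{3} = \left(- 9 \left(3 \left(4 - 3\right) - 6\right)\right)^{3} = \left(- 9 \left(3 \cdot 1 - 6\right)\right)^{3} = \left(- 9 \left(3 - 6\right)\right)^{3} = \left(\left(-9\right) \left(-3\right)\right)^{3} = 27^{3} = 19683$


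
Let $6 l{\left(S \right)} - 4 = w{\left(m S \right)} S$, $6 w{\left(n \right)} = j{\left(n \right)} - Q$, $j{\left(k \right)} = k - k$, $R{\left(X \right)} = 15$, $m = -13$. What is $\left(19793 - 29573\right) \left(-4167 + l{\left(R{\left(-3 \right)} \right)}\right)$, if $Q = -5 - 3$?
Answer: $40714140$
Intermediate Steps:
$j{\left(k \right)} = 0$
$Q = -8$ ($Q = -5 - 3 = -8$)
$w{\left(n \right)} = \frac{4}{3}$ ($w{\left(n \right)} = \frac{0 - -8}{6} = \frac{0 + 8}{6} = \frac{1}{6} \cdot 8 = \frac{4}{3}$)
$l{\left(S \right)} = \frac{2}{3} + \frac{2 S}{9}$ ($l{\left(S \right)} = \frac{2}{3} + \frac{\frac{4}{3} S}{6} = \frac{2}{3} + \frac{2 S}{9}$)
$\left(19793 - 29573\right) \left(-4167 + l{\left(R{\left(-3 \right)} \right)}\right) = \left(19793 - 29573\right) \left(-4167 + \left(\frac{2}{3} + \frac{2}{9} \cdot 15\right)\right) = - 9780 \left(-4167 + \left(\frac{2}{3} + \frac{10}{3}\right)\right) = - 9780 \left(-4167 + 4\right) = \left(-9780\right) \left(-4163\right) = 40714140$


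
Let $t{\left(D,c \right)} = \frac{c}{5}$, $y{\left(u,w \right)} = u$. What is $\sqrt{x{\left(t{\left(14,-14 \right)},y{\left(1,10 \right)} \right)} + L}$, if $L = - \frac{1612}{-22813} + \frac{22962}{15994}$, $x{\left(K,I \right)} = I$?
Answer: $\frac{\sqrt{83417342717628458}}{182435561} \approx 1.5831$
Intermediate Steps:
$t{\left(D,c \right)} = \frac{c}{5}$ ($t{\left(D,c \right)} = c \frac{1}{5} = \frac{c}{5}$)
$L = \frac{274807217}{182435561}$ ($L = \left(-1612\right) \left(- \frac{1}{22813}\right) + 22962 \cdot \frac{1}{15994} = \frac{1612}{22813} + \frac{11481}{7997} = \frac{274807217}{182435561} \approx 1.5063$)
$\sqrt{x{\left(t{\left(14,-14 \right)},y{\left(1,10 \right)} \right)} + L} = \sqrt{1 + \frac{274807217}{182435561}} = \sqrt{\frac{457242778}{182435561}} = \frac{\sqrt{83417342717628458}}{182435561}$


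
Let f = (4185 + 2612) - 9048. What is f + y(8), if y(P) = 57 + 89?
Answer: -2105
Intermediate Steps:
y(P) = 146
f = -2251 (f = 6797 - 9048 = -2251)
f + y(8) = -2251 + 146 = -2105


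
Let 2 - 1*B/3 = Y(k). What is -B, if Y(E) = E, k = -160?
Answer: -486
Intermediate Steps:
B = 486 (B = 6 - 3*(-160) = 6 + 480 = 486)
-B = -1*486 = -486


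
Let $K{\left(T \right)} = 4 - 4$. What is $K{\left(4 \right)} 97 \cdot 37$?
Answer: $0$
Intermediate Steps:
$K{\left(T \right)} = 0$ ($K{\left(T \right)} = 4 - 4 = 0$)
$K{\left(4 \right)} 97 \cdot 37 = 0 \cdot 97 \cdot 37 = 0 \cdot 37 = 0$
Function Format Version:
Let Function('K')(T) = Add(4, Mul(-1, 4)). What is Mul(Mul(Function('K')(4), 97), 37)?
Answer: 0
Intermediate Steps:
Function('K')(T) = 0 (Function('K')(T) = Add(4, -4) = 0)
Mul(Mul(Function('K')(4), 97), 37) = Mul(Mul(0, 97), 37) = Mul(0, 37) = 0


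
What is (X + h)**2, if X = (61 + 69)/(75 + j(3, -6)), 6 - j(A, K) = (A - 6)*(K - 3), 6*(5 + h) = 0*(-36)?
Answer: 4900/729 ≈ 6.7215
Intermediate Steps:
h = -5 (h = -5 + (0*(-36))/6 = -5 + (1/6)*0 = -5 + 0 = -5)
j(A, K) = 6 - (-6 + A)*(-3 + K) (j(A, K) = 6 - (A - 6)*(K - 3) = 6 - (-6 + A)*(-3 + K))
X = 65/27 (X = (61 + 69)/(75 + (-12 + 3*3 + 6*(-6) - 1*3*(-6))) = 130/(75 + (-12 + 9 - 36 + 18)) = 130/(75 - 21) = 130/54 = 130*(1/54) = 65/27 ≈ 2.4074)
(X + h)**2 = (65/27 - 5)**2 = (-70/27)**2 = 4900/729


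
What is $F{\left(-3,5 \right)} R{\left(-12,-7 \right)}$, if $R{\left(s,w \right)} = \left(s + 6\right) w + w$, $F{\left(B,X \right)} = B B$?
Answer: $315$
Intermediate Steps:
$F{\left(B,X \right)} = B^{2}$
$R{\left(s,w \right)} = w + w \left(6 + s\right)$ ($R{\left(s,w \right)} = \left(6 + s\right) w + w = w \left(6 + s\right) + w = w + w \left(6 + s\right)$)
$F{\left(-3,5 \right)} R{\left(-12,-7 \right)} = \left(-3\right)^{2} \left(- 7 \left(7 - 12\right)\right) = 9 \left(\left(-7\right) \left(-5\right)\right) = 9 \cdot 35 = 315$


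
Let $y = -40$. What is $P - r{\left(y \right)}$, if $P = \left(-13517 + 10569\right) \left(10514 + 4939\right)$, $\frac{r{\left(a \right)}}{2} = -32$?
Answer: $-45555380$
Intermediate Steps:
$r{\left(a \right)} = -64$ ($r{\left(a \right)} = 2 \left(-32\right) = -64$)
$P = -45555444$ ($P = \left(-2948\right) 15453 = -45555444$)
$P - r{\left(y \right)} = -45555444 - -64 = -45555444 + 64 = -45555380$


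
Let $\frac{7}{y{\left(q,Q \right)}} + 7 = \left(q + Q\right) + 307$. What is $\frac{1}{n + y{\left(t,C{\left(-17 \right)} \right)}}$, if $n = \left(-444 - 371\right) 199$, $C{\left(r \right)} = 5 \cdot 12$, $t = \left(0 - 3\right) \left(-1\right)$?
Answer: $- \frac{363}{58873148} \approx -6.1658 \cdot 10^{-6}$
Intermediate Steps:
$t = 3$ ($t = \left(-3\right) \left(-1\right) = 3$)
$C{\left(r \right)} = 60$
$y{\left(q,Q \right)} = \frac{7}{300 + Q + q}$ ($y{\left(q,Q \right)} = \frac{7}{-7 + \left(\left(q + Q\right) + 307\right)} = \frac{7}{-7 + \left(\left(Q + q\right) + 307\right)} = \frac{7}{-7 + \left(307 + Q + q\right)} = \frac{7}{300 + Q + q}$)
$n = -162185$ ($n = \left(-815\right) 199 = -162185$)
$\frac{1}{n + y{\left(t,C{\left(-17 \right)} \right)}} = \frac{1}{-162185 + \frac{7}{300 + 60 + 3}} = \frac{1}{-162185 + \frac{7}{363}} = \frac{1}{- \frac{58873148}{363}} = - \frac{363}{58873148}$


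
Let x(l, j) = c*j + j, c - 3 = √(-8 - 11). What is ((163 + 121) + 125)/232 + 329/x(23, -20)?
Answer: -679/5800 + 47*I*√19/100 ≈ -0.11707 + 2.0487*I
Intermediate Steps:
c = 3 + I*√19 (c = 3 + √(-8 - 11) = 3 + √(-19) = 3 + I*√19 ≈ 3.0 + 4.3589*I)
x(l, j) = j + j*(3 + I*√19) (x(l, j) = (3 + I*√19)*j + j = j*(3 + I*√19) + j = j + j*(3 + I*√19))
((163 + 121) + 125)/232 + 329/x(23, -20) = ((163 + 121) + 125)/232 + 329/((-20*(4 + I*√19))) = (284 + 125)*(1/232) + 329/(-80 - 20*I*√19) = 409*(1/232) + 329/(-80 - 20*I*√19) = 409/232 + 329/(-80 - 20*I*√19)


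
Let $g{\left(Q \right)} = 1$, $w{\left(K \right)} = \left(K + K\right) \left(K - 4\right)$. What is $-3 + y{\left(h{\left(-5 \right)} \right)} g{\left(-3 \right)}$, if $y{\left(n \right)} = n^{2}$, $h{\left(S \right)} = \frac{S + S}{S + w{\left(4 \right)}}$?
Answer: $1$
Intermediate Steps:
$w{\left(K \right)} = 2 K \left(-4 + K\right)$
$h{\left(S \right)} = 2$ ($h{\left(S \right)} = \frac{S + S}{S + 2 \cdot 4 \left(-4 + 4\right)} = \frac{2 S}{S + 2 \cdot 4 \cdot 0} = \frac{2 S}{S + 0} = \frac{2 S}{S} = 2$)
$-3 + y{\left(h{\left(-5 \right)} \right)} g{\left(-3 \right)} = -3 + 2^{2} \cdot 1 = -3 + 4 \cdot 1 = -3 + 4 = 1$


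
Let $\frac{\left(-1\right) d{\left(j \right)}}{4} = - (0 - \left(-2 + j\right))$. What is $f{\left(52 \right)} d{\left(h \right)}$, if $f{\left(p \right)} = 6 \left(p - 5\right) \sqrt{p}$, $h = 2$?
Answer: $0$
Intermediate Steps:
$d{\left(j \right)} = 8 - 4 j$ ($d{\left(j \right)} = - 4 \left(- (0 - \left(-2 + j\right))\right) = - 4 \left(- (2 - j)\right) = - 4 \left(-2 + j\right) = 8 - 4 j$)
$f{\left(p \right)} = \sqrt{p} \left(-30 + 6 p\right)$ ($f{\left(p \right)} = 6 \left(-5 + p\right) \sqrt{p} = \left(-30 + 6 p\right) \sqrt{p} = \sqrt{p} \left(-30 + 6 p\right)$)
$f{\left(52 \right)} d{\left(h \right)} = 6 \sqrt{52} \left(-5 + 52\right) \left(8 - 8\right) = 6 \cdot 2 \sqrt{13} \cdot 47 \left(8 - 8\right) = 564 \sqrt{13} \cdot 0 = 0$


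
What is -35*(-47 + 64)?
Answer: -595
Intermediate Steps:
-35*(-47 + 64) = -35*17 = -595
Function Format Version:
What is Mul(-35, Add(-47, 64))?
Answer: -595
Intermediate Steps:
Mul(-35, Add(-47, 64)) = Mul(-35, 17) = -595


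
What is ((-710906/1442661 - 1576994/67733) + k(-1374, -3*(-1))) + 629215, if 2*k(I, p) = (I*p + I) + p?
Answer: 122427041631991417/195431515026 ≈ 6.2645e+5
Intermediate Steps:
k(I, p) = I/2 + p/2 + I*p/2 (k(I, p) = ((I*p + I) + p)/2 = ((I + I*p) + p)/2 = (I + p + I*p)/2 = I/2 + p/2 + I*p/2)
((-710906/1442661 - 1576994/67733) + k(-1374, -3*(-1))) + 629215 = ((-710906/1442661 - 1576994/67733) + ((½)*(-1374) + (-3*(-1))/2 + (½)*(-1374)*(-3*(-1)))) + 629215 = ((-710906*1/1442661 - 1576994*1/67733) + (-687 + (½)*3 + (½)*(-1374)*3)) + 629215 = ((-710906/1442661 - 1576994/67733) + (-687 + 3/2 - 2061)) + 629215 = (-2323219537132/97715757513 - 5493/2) + 629215 = -541399095093173/195431515026 + 629215 = 122427041631991417/195431515026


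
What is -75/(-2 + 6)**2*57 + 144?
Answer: -1971/16 ≈ -123.19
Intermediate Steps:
-75/(-2 + 6)**2*57 + 144 = -75/(4**2)*57 + 144 = -75/16*57 + 144 = -4275/16 + 144 = -1971/16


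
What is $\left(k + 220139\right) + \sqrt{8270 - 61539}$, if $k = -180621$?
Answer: $39518 + i \sqrt{53269} \approx 39518.0 + 230.8 i$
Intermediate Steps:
$\left(k + 220139\right) + \sqrt{8270 - 61539} = \left(-180621 + 220139\right) + \sqrt{8270 - 61539} = 39518 + \sqrt{-53269} = 39518 + i \sqrt{53269}$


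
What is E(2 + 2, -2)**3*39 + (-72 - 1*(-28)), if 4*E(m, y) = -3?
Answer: -3869/64 ≈ -60.453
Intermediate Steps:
E(m, y) = -3/4 (E(m, y) = (1/4)*(-3) = -3/4)
E(2 + 2, -2)**3*39 + (-72 - 1*(-28)) = (-3/4)**3*39 + (-72 - 1*(-28)) = -27/64*39 + (-72 + 28) = -1053/64 - 44 = -3869/64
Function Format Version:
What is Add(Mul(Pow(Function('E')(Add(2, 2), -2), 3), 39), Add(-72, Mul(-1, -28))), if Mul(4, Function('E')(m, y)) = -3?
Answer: Rational(-3869, 64) ≈ -60.453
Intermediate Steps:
Function('E')(m, y) = Rational(-3, 4) (Function('E')(m, y) = Mul(Rational(1, 4), -3) = Rational(-3, 4))
Add(Mul(Pow(Function('E')(Add(2, 2), -2), 3), 39), Add(-72, Mul(-1, -28))) = Add(Mul(Pow(Rational(-3, 4), 3), 39), Add(-72, Mul(-1, -28))) = Add(Mul(Rational(-27, 64), 39), Add(-72, 28)) = Add(Rational(-1053, 64), -44) = Rational(-3869, 64)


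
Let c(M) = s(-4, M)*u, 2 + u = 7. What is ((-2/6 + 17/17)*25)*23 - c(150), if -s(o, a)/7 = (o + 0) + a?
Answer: 16480/3 ≈ 5493.3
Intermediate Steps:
s(o, a) = -7*a - 7*o (s(o, a) = -7*((o + 0) + a) = -7*(o + a) = -7*(a + o) = -7*a - 7*o)
u = 5 (u = -2 + 7 = 5)
c(M) = 140 - 35*M (c(M) = (-7*M - 7*(-4))*5 = (-7*M + 28)*5 = (28 - 7*M)*5 = 140 - 35*M)
((-2/6 + 17/17)*25)*23 - c(150) = ((-2/6 + 17/17)*25)*23 - (140 - 35*150) = ((-2*⅙ + 17*(1/17))*25)*23 - (140 - 5250) = ((-⅓ + 1)*25)*23 - 1*(-5110) = ((⅔)*25)*23 + 5110 = (50/3)*23 + 5110 = 1150/3 + 5110 = 16480/3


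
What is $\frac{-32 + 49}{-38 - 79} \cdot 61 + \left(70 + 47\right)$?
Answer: $\frac{12652}{117} \approx 108.14$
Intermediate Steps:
$\frac{-32 + 49}{-38 - 79} \cdot 61 + \left(70 + 47\right) = \frac{17}{-117} \cdot 61 + 117 = 17 \left(- \frac{1}{117}\right) 61 + 117 = \left(- \frac{17}{117}\right) 61 + 117 = - \frac{1037}{117} + 117 = \frac{12652}{117}$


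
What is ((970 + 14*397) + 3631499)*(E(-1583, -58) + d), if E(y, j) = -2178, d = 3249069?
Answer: 11812277124057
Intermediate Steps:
((970 + 14*397) + 3631499)*(E(-1583, -58) + d) = ((970 + 14*397) + 3631499)*(-2178 + 3249069) = ((970 + 5558) + 3631499)*3246891 = (6528 + 3631499)*3246891 = 3638027*3246891 = 11812277124057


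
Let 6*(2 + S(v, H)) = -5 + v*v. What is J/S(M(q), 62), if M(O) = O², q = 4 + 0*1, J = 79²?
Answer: 37446/239 ≈ 156.68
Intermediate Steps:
J = 6241
q = 4 (q = 4 + 0 = 4)
S(v, H) = -17/6 + v²/6 (S(v, H) = -2 + (-5 + v*v)/6 = -2 + (-5 + v²)/6 = -2 + (-⅚ + v²/6) = -17/6 + v²/6)
J/S(M(q), 62) = 6241/(-17/6 + (4²)²/6) = 6241/(-17/6 + (⅙)*16²) = 6241/(-17/6 + (⅙)*256) = 6241/(-17/6 + 128/3) = 6241/(239/6) = 6241*(6/239) = 37446/239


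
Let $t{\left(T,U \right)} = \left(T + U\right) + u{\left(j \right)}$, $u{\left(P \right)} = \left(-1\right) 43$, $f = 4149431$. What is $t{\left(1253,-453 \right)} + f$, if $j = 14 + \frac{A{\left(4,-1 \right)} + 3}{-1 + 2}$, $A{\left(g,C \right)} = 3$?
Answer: $4150188$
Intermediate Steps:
$j = 20$ ($j = 14 + \frac{3 + 3}{-1 + 2} = 14 + \frac{6}{1} = 14 + 6 \cdot 1 = 14 + 6 = 20$)
$u{\left(P \right)} = -43$
$t{\left(T,U \right)} = -43 + T + U$ ($t{\left(T,U \right)} = \left(T + U\right) - 43 = -43 + T + U$)
$t{\left(1253,-453 \right)} + f = \left(-43 + 1253 - 453\right) + 4149431 = 757 + 4149431 = 4150188$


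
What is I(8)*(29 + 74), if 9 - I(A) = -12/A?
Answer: 2163/2 ≈ 1081.5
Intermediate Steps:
I(A) = 9 + 12/A (I(A) = 9 - (-12)/A = 9 + 12/A)
I(8)*(29 + 74) = (9 + 12/8)*(29 + 74) = (9 + 12*(⅛))*103 = (9 + 3/2)*103 = (21/2)*103 = 2163/2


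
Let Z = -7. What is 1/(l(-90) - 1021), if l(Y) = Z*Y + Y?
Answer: -1/481 ≈ -0.0020790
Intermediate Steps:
l(Y) = -6*Y (l(Y) = -7*Y + Y = -6*Y)
1/(l(-90) - 1021) = 1/(-6*(-90) - 1021) = 1/(540 - 1021) = 1/(-481) = -1/481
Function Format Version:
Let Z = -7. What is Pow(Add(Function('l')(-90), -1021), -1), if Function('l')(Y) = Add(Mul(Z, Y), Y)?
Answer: Rational(-1, 481) ≈ -0.0020790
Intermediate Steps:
Function('l')(Y) = Mul(-6, Y) (Function('l')(Y) = Add(Mul(-7, Y), Y) = Mul(-6, Y))
Pow(Add(Function('l')(-90), -1021), -1) = Pow(Add(Mul(-6, -90), -1021), -1) = Pow(Add(540, -1021), -1) = Pow(-481, -1) = Rational(-1, 481)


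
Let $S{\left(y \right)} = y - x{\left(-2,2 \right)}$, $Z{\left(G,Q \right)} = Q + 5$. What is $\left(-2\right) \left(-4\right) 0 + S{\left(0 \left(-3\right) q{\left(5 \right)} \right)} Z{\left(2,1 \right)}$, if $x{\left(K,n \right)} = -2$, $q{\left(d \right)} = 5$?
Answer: $12$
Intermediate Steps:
$Z{\left(G,Q \right)} = 5 + Q$
$S{\left(y \right)} = 2 + y$ ($S{\left(y \right)} = y - -2 = y + 2 = 2 + y$)
$\left(-2\right) \left(-4\right) 0 + S{\left(0 \left(-3\right) q{\left(5 \right)} \right)} Z{\left(2,1 \right)} = \left(-2\right) \left(-4\right) 0 + \left(2 + 0 \left(-3\right) 5\right) \left(5 + 1\right) = 8 \cdot 0 + \left(2 + 0 \cdot 5\right) 6 = 0 + \left(2 + 0\right) 6 = 0 + 2 \cdot 6 = 0 + 12 = 12$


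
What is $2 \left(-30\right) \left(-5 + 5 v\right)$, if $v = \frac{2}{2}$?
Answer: $0$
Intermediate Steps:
$v = 1$ ($v = 2 \cdot \frac{1}{2} = 1$)
$2 \left(-30\right) \left(-5 + 5 v\right) = 2 \left(-30\right) \left(-5 + 5 \cdot 1\right) = - 60 \left(-5 + 5\right) = \left(-60\right) 0 = 0$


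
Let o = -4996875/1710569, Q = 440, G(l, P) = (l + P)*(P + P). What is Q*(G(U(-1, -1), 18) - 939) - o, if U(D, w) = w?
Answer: -246111670845/1710569 ≈ -1.4388e+5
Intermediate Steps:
G(l, P) = 2*P*(P + l) (G(l, P) = (P + l)*(2*P) = 2*P*(P + l))
o = -4996875/1710569 (o = -4996875*1/1710569 = -4996875/1710569 ≈ -2.9212)
Q*(G(U(-1, -1), 18) - 939) - o = 440*(2*18*(18 - 1) - 939) - 1*(-4996875/1710569) = 440*(2*18*17 - 939) + 4996875/1710569 = 440*(612 - 939) + 4996875/1710569 = 440*(-327) + 4996875/1710569 = -143880 + 4996875/1710569 = -246111670845/1710569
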